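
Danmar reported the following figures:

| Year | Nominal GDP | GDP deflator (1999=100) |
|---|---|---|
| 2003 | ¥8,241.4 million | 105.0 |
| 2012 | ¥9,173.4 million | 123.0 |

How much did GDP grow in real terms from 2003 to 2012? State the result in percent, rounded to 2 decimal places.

Deflate each year: 2003 → 8241.4/1.050 = 7848.95; 2012 → 9173.4/1.230 = 7458.05.
So real GDP changed by 7458.05/7848.95 − 1 = -0.0498, i.e. -4.98%.

-4.98%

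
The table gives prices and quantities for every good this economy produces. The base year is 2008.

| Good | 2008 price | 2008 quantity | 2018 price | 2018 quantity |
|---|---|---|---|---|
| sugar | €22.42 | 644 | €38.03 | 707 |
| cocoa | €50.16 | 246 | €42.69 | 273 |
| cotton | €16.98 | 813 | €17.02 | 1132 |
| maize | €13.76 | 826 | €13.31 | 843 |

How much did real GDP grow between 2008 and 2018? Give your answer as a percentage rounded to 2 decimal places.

Real GDP 2008 = Nominal GDP 2008 = 22.42·644 + 50.16·246 + 16.98·813 + 13.76·826 = 51948.34.
Real GDP 2018 (at 2008 prices) = 22.42·707 + 50.16·273 + 16.98·1132 + 13.76·843 = 60365.66.
Real growth = 60365.66/51948.34 − 1 = 0.1620.

16.20%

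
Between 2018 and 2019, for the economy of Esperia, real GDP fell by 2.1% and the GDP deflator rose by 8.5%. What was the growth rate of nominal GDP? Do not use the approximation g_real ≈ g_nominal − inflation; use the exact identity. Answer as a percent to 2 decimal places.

6.22%

(1 + g_nom) = (1 + g_real)(1 + π) = 0.9790 × 1.0850 = 1.06222.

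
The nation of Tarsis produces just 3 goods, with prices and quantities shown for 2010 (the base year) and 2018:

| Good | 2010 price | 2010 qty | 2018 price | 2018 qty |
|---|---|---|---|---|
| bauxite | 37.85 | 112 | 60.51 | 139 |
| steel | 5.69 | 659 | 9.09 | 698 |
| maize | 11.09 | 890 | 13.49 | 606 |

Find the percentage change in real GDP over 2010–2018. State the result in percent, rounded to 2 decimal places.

-10.67%

Real GDP 2010 = Nominal GDP 2010 = 37.85·112 + 5.69·659 + 11.09·890 = 17859.01.
Real GDP 2018 (at 2010 prices) = 37.85·139 + 5.69·698 + 11.09·606 = 15953.31.
Real growth = 15953.31/17859.01 − 1 = -0.1067.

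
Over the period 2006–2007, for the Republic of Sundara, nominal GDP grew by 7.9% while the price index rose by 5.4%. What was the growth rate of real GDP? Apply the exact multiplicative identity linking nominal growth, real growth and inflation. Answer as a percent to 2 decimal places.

(1 + g_nom) = (1 + g_real)(1 + π), so g_real = 1.0790 / 1.0540 − 1 = 0.02372.

2.37%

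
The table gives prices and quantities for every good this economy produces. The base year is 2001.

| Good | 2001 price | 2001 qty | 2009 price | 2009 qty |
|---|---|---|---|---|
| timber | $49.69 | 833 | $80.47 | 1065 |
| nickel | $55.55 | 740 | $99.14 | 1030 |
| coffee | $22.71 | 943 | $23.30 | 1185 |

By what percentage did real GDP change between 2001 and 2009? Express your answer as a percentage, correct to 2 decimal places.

31.89%

Real GDP 2001 = Nominal GDP 2001 = 49.69·833 + 55.55·740 + 22.71·943 = 103914.30.
Real GDP 2009 (at 2001 prices) = 49.69·1065 + 55.55·1030 + 22.71·1185 = 137047.70.
Real growth = 137047.70/103914.30 − 1 = 0.3189.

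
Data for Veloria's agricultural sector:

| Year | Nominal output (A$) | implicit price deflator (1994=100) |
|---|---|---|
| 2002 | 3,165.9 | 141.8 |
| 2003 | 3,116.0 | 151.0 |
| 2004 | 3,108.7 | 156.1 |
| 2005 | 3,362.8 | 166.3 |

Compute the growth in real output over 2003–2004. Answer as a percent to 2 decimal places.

Real output 2003 = 3116.0/1.510 = 2063.58.
Real output 2004 = 3108.7/1.561 = 1991.48.
Change = 1991.48/2063.58 − 1 = -0.0349.

-3.49%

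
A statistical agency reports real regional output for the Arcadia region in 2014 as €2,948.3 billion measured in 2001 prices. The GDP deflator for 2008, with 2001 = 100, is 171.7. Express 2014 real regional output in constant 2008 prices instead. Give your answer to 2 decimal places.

€5,062.23 billion

Real regional output in 2008 prices = Real regional output in 2001 prices × (P_2008/P_2001) = 2948.3 × 1.717 = 5062.23.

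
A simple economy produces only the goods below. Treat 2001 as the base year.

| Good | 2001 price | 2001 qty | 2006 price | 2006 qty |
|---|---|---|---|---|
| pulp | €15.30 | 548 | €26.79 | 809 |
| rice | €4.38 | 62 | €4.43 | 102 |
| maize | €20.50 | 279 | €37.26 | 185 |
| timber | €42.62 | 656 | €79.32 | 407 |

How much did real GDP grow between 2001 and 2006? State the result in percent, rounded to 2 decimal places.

Real GDP 2001 = Nominal GDP 2001 = 15.30·548 + 4.38·62 + 20.50·279 + 42.62·656 = 42334.18.
Real GDP 2006 (at 2001 prices) = 15.30·809 + 4.38·102 + 20.50·185 + 42.62·407 = 33963.30.
Real growth = 33963.30/42334.18 − 1 = -0.1977.

-19.77%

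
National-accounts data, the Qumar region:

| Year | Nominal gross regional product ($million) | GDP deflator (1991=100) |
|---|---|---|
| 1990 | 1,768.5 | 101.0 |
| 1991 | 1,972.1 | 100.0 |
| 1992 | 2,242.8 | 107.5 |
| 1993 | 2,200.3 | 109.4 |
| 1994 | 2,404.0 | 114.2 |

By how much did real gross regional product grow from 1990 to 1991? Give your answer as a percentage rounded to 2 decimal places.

Real gross regional product 1990 = 1768.5/1.010 = 1750.99.
Real gross regional product 1991 = 1972.1/1.000 = 1972.10.
Change = 1972.10/1750.99 − 1 = 0.1263.

12.63%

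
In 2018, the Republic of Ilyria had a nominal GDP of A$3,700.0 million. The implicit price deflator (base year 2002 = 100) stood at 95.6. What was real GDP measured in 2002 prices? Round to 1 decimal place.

Real GDP = Nominal / (implicit price deflator/100) = 3700.0 / 0.956 = 3870.29.

A$3,870.3 million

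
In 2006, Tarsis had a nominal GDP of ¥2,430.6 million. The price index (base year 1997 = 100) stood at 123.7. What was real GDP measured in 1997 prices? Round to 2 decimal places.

¥1,964.92 million

Real GDP = Nominal / (price index/100) = 2430.6 / 1.237 = 1964.92.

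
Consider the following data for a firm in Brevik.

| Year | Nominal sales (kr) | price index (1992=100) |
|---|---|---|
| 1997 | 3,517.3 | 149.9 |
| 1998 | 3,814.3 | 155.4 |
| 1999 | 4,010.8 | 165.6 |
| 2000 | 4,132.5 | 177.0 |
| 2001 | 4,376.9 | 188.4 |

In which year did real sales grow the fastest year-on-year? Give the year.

1998

1998: real = 3814.3/1.554 = 2454.50; growth vs 1997 (2346.43) = 4.61%.
1999: real = 4010.8/1.656 = 2421.98; growth vs 1998 (2454.50) = -1.32%.
2000: real = 4132.5/1.770 = 2334.75; growth vs 1999 (2421.98) = -3.60%.
2001: real = 4376.9/1.884 = 2323.20; growth vs 2000 (2334.75) = -0.49%.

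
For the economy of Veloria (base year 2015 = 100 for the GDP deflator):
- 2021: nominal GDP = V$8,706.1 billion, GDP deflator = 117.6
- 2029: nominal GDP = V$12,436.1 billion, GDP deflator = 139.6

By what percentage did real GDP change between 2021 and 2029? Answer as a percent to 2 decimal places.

Deflate each year: 2021 → 8706.1/1.176 = 7403.15; 2029 → 12436.1/1.396 = 8908.38.
So real GDP changed by 8908.38/7403.15 − 1 = 0.2033, i.e. 20.33%.

20.33%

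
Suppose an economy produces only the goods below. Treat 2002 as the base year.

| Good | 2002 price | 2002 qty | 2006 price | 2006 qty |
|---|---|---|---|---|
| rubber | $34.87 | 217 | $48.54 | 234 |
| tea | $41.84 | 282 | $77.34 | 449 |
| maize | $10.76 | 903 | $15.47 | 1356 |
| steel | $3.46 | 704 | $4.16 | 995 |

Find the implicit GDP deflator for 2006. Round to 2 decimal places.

158.30

Nominal GDP 2006 = 48.54·234 + 77.34·449 + 15.47·1356 + 4.16·995 = 71200.54.
Real GDP 2006 (at 2002 prices) = 34.87·234 + 41.84·449 + 10.76·1356 + 3.46·995 = 44979.00.
Deflator = Nominal/Real × 100 = 71200.54/44979.00 × 100 = 158.297.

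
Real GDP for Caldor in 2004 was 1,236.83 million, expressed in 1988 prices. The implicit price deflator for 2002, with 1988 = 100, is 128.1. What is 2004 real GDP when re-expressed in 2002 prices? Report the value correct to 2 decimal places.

Real GDP in 2002 prices = Real GDP in 1988 prices × (P_2002/P_1988) = 1236.83 × 1.281 = 1584.38.

1,584.38 million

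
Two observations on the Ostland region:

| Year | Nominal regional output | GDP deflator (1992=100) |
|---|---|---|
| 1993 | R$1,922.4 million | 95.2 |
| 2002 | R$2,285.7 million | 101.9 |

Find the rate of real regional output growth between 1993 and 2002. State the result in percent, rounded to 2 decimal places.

11.08%

Real regional output 1993 = 1922.4 / 0.952 = 2019.33.
Real regional output 2002 = 2285.7 / 1.019 = 2243.08.
Real growth = 2243.08 / 2019.33 − 1 = 0.1108.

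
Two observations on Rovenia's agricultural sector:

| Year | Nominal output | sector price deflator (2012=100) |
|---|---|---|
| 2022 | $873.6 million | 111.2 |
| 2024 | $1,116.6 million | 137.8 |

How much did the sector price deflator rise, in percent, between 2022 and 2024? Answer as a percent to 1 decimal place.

Price-level change = 137.8 / 111.2 − 1 = 0.2392.

23.9%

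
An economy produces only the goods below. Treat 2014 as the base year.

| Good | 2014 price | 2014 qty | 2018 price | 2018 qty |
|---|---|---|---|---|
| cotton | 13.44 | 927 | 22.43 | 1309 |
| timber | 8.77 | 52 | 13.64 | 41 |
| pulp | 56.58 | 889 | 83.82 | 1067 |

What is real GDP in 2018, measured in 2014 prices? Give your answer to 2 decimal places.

78323.39

Real GDP 2018 = Σ (p_2014 × q_2018) = 13.44·1309 + 8.77·41 + 56.58·1067 = 78323.39.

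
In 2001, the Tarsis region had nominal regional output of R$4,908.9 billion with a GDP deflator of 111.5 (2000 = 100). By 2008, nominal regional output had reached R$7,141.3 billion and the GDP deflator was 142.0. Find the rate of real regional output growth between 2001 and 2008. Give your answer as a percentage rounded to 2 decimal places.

14.23%

Deflate each year: 2001 → 4908.9/1.115 = 4402.60; 2008 → 7141.3/1.420 = 5029.08.
So real regional output changed by 5029.08/4402.60 − 1 = 0.1423, i.e. 14.23%.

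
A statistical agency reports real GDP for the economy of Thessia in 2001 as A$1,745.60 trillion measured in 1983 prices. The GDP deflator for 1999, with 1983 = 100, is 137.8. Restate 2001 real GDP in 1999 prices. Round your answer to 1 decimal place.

A$2,405.4 trillion

Real GDP in 1999 prices = Real GDP in 1983 prices × (P_1999/P_1983) = 1745.60 × 1.378 = 2405.44.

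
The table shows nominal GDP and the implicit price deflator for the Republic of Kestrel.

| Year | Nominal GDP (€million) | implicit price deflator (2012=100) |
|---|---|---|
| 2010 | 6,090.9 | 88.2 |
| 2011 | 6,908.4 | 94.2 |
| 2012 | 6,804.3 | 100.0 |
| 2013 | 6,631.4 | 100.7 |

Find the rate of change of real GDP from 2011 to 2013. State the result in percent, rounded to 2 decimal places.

-10.21%

Real GDP 2011 = 6908.4/0.942 = 7333.76.
Real GDP 2013 = 6631.4/1.007 = 6585.30.
Change = 6585.30/7333.76 − 1 = -0.1021.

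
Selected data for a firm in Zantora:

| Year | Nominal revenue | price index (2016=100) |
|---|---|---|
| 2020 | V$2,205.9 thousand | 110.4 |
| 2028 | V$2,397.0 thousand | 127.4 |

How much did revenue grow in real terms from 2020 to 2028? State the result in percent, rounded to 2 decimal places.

Deflate each year: 2020 → 2205.9/1.104 = 1998.10; 2028 → 2397.0/1.274 = 1881.48.
So real revenue changed by 1881.48/1998.10 − 1 = -0.0584, i.e. -5.84%.

-5.84%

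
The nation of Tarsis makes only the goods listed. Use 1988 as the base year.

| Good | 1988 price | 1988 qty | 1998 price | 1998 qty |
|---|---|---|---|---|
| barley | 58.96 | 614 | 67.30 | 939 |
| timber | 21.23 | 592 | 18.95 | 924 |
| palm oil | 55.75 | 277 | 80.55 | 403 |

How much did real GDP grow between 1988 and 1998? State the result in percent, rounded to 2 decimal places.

51.76%

Real GDP 1988 = Nominal GDP 1988 = 58.96·614 + 21.23·592 + 55.75·277 = 64212.35.
Real GDP 1998 (at 1988 prices) = 58.96·939 + 21.23·924 + 55.75·403 = 97447.21.
Real growth = 97447.21/64212.35 − 1 = 0.5176.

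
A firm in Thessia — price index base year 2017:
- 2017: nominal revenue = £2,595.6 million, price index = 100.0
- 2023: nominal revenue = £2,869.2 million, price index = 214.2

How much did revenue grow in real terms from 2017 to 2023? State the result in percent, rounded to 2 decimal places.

-48.39%

Real revenue 2017 = 2595.6 / 1.000 = 2595.60.
Real revenue 2023 = 2869.2 / 2.142 = 1339.50.
Real growth = 1339.50 / 2595.60 − 1 = -0.4839.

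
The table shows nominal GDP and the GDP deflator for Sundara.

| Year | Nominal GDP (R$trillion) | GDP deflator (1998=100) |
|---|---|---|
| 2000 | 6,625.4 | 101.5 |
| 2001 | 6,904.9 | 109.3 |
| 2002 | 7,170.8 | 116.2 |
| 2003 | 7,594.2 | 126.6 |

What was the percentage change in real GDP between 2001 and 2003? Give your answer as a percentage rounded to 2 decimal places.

-5.05%

Real GDP 2001 = 6904.9/1.093 = 6317.38.
Real GDP 2003 = 7594.2/1.266 = 5998.58.
Change = 5998.58/6317.38 − 1 = -0.0505.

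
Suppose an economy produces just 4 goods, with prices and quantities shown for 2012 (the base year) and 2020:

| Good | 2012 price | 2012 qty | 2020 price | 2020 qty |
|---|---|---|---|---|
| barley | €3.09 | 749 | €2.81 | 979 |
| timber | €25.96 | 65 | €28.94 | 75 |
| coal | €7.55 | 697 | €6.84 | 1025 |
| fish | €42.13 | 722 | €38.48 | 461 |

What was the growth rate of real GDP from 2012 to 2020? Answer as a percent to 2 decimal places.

Real GDP 2012 = Nominal GDP 2012 = 3.09·749 + 25.96·65 + 7.55·697 + 42.13·722 = 39682.02.
Real GDP 2020 (at 2012 prices) = 3.09·979 + 25.96·75 + 7.55·1025 + 42.13·461 = 32132.79.
Real growth = 32132.79/39682.02 − 1 = -0.1902.

-19.02%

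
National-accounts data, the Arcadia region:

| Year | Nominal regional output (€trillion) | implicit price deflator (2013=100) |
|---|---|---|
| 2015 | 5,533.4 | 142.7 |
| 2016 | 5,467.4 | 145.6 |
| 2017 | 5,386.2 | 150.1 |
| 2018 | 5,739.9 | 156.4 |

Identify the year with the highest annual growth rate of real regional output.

2016: real = 5467.4/1.456 = 3755.08; growth vs 2015 (3877.65) = -3.16%.
2017: real = 5386.2/1.501 = 3588.41; growth vs 2016 (3755.08) = -4.44%.
2018: real = 5739.9/1.564 = 3670.01; growth vs 2017 (3588.41) = 2.27%.

2018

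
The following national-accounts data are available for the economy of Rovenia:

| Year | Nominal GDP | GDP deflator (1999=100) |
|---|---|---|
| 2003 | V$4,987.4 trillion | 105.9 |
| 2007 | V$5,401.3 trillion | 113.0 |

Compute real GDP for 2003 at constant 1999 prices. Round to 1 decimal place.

V$4,709.5 trillion

Real GDP = Nominal / (GDP deflator/100) = 4987.4 / 1.059 = 4709.54.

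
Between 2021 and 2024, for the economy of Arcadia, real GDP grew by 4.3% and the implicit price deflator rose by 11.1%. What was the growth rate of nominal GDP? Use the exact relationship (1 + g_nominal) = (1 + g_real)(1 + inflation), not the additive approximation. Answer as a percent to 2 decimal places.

15.88%

(1 + g_nom) = (1 + g_real)(1 + π) = 1.0430 × 1.1110 = 1.15877.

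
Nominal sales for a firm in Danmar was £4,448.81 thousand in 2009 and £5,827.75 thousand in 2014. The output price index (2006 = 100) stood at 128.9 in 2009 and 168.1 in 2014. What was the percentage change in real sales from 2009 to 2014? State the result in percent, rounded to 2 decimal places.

Deflate each year: 2009 → 4448.81/1.289 = 3451.37; 2014 → 5827.75/1.681 = 3466.84.
So real sales changed by 3466.84/3451.37 − 1 = 0.0045, i.e. 0.45%.

0.45%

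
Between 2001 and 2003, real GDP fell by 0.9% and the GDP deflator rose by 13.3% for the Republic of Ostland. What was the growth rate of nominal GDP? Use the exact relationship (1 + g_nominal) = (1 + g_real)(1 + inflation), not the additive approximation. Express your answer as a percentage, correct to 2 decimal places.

12.28%

(1 + g_nom) = (1 + g_real)(1 + π) = 0.9910 × 1.1330 = 1.12280.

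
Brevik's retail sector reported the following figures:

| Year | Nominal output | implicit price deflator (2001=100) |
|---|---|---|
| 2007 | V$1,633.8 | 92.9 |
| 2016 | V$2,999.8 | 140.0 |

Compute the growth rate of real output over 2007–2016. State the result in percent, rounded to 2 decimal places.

21.84%

Real output 2007 = 1633.8 / 0.929 = 1758.67.
Real output 2016 = 2999.8 / 1.400 = 2142.71.
Real growth = 2142.71 / 1758.67 − 1 = 0.2184.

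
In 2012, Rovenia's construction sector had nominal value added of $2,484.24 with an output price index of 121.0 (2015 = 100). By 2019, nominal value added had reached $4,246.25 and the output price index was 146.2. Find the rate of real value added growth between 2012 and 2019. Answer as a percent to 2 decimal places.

Deflate each year: 2012 → 2484.24/1.210 = 2053.09; 2019 → 4246.25/1.462 = 2904.41.
So real value added changed by 2904.41/2053.09 − 1 = 0.4147, i.e. 41.47%.

41.47%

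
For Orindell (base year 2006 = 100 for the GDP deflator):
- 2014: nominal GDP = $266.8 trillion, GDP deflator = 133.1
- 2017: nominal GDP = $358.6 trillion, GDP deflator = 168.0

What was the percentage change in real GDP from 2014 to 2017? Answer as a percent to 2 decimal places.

6.49%

Deflate each year: 2014 → 266.8/1.331 = 200.45; 2017 → 358.6/1.680 = 213.45.
So real GDP changed by 213.45/200.45 − 1 = 0.0649, i.e. 6.49%.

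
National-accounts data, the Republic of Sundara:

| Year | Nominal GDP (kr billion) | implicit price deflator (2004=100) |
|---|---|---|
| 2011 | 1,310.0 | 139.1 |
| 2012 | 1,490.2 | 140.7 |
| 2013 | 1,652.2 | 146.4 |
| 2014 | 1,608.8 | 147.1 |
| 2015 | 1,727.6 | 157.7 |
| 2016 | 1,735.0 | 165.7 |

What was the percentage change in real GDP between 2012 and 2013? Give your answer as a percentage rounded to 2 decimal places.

6.55%

Real GDP 2012 = 1490.2/1.407 = 1059.13.
Real GDP 2013 = 1652.2/1.464 = 1128.55.
Change = 1128.55/1059.13 − 1 = 0.0655.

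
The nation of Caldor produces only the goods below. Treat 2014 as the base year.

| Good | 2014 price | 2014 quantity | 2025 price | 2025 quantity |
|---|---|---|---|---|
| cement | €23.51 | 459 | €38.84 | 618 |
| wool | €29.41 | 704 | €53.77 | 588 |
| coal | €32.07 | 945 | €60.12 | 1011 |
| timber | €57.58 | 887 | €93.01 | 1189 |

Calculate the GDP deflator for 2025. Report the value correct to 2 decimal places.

171.05

Nominal GDP 2025 = 38.84·618 + 53.77·588 + 60.12·1011 + 93.01·1189 = 226990.09.
Real GDP 2025 (at 2014 prices) = 23.51·618 + 29.41·588 + 32.07·1011 + 57.58·1189 = 132707.65.
Deflator = Nominal/Real × 100 = 226990.09/132707.65 × 100 = 171.045.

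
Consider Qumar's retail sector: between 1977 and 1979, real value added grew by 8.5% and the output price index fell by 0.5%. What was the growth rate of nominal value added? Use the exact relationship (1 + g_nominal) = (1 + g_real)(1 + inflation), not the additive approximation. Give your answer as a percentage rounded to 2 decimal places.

7.96%

(1 + g_nom) = (1 + g_real)(1 + π) = 1.0850 × 0.9950 = 1.07958.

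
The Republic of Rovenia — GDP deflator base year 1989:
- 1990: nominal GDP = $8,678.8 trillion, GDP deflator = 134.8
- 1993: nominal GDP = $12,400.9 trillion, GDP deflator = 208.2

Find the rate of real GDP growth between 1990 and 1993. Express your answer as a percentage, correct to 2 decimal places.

-7.49%

Deflate each year: 1990 → 8678.8/1.348 = 6438.28; 1993 → 12400.9/2.082 = 5956.24.
So real GDP changed by 5956.24/6438.28 − 1 = -0.0749, i.e. -7.49%.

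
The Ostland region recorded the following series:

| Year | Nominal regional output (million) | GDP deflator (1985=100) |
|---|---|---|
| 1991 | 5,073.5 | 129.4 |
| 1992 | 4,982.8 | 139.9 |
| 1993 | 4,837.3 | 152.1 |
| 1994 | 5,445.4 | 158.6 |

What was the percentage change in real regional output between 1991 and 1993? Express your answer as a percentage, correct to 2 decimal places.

-18.89%

Real regional output 1991 = 5073.5/1.294 = 3920.79.
Real regional output 1993 = 4837.3/1.521 = 3180.34.
Change = 3180.34/3920.79 − 1 = -0.1889.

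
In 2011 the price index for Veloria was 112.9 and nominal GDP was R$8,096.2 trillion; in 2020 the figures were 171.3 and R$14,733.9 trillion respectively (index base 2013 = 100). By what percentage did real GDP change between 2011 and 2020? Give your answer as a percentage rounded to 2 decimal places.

Deflate each year: 2011 → 8096.2/1.129 = 7171.12; 2020 → 14733.9/1.713 = 8601.23.
So real GDP changed by 8601.23/7171.12 − 1 = 0.1994, i.e. 19.94%.

19.94%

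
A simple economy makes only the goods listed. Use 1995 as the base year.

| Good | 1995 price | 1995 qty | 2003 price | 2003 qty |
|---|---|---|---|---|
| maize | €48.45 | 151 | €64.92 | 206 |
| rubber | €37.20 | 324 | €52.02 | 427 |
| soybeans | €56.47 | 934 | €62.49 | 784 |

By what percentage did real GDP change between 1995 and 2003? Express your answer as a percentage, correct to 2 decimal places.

-2.74%

Real GDP 1995 = Nominal GDP 1995 = 48.45·151 + 37.20·324 + 56.47·934 = 72111.73.
Real GDP 2003 (at 1995 prices) = 48.45·206 + 37.20·427 + 56.47·784 = 70137.58.
Real growth = 70137.58/72111.73 − 1 = -0.0274.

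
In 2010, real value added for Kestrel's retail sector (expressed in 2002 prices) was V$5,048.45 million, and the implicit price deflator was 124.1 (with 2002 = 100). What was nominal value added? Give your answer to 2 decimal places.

V$6,265.13 million

Nominal value added = Real × (implicit price deflator/100) = 5048.45 × 1.241 = 6265.13.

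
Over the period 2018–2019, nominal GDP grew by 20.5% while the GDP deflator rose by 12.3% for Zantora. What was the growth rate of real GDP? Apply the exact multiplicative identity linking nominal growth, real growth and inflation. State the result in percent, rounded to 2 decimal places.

7.30%

(1 + g_nom) = (1 + g_real)(1 + π), so g_real = 1.2050 / 1.1230 − 1 = 0.07302.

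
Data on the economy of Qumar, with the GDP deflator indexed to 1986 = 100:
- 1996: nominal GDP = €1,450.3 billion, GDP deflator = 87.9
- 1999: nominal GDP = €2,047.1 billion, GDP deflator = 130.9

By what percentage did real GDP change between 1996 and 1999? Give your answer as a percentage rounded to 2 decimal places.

Deflate each year: 1996 → 1450.3/0.879 = 1649.94; 1999 → 2047.1/1.309 = 1563.87.
So real GDP changed by 1563.87/1649.94 − 1 = -0.0522, i.e. -5.22%.

-5.22%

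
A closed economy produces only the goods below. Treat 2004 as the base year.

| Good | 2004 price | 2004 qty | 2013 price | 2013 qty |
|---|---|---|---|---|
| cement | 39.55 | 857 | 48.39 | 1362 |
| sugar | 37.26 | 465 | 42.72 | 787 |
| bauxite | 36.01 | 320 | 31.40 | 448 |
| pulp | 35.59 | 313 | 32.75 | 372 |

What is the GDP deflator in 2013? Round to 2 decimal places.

Nominal GDP 2013 = 48.39·1362 + 42.72·787 + 31.40·448 + 32.75·372 = 125778.02.
Real GDP 2013 (at 2004 prices) = 39.55·1362 + 37.26·787 + 36.01·448 + 35.59·372 = 112562.68.
Deflator = Nominal/Real × 100 = 125778.02/112562.68 × 100 = 111.740.

111.74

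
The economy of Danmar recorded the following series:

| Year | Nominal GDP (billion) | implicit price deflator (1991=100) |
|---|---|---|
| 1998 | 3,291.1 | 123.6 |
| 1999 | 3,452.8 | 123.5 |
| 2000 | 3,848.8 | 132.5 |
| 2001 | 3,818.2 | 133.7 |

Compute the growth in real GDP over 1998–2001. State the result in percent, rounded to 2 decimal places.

Real GDP 1998 = 3291.1/1.236 = 2662.70.
Real GDP 2001 = 3818.2/1.337 = 2855.80.
Change = 2855.80/2662.70 − 1 = 0.0725.

7.25%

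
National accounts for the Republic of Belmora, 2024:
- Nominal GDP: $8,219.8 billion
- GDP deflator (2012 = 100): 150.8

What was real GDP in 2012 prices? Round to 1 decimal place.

$5,450.8 billion

Real GDP = Nominal / (GDP deflator/100) = 8219.8 / 1.508 = 5450.80.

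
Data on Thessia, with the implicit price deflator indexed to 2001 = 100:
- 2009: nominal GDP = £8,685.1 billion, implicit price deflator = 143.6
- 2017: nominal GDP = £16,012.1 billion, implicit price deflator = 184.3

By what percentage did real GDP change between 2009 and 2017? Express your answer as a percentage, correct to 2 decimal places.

Deflate each year: 2009 → 8685.1/1.436 = 6048.12; 2017 → 16012.1/1.843 = 8688.06.
So real GDP changed by 8688.06/6048.12 − 1 = 0.4365, i.e. 43.65%.

43.65%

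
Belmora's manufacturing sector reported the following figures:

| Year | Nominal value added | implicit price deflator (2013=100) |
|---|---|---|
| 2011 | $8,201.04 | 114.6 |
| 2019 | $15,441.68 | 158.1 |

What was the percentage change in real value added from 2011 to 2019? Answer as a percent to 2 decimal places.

Real value added 2011 = 8201.04 / 1.146 = 7156.23.
Real value added 2019 = 15441.68 / 1.581 = 9767.03.
Real growth = 9767.03 / 7156.23 − 1 = 0.3648.

36.48%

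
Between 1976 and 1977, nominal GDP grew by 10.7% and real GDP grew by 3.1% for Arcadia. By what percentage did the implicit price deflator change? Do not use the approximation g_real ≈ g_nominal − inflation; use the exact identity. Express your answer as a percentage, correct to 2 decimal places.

(1 + g_nom) = (1 + g_real)(1 + π), so π = 1.1070 / 1.0310 − 1 = 0.07371.

7.37%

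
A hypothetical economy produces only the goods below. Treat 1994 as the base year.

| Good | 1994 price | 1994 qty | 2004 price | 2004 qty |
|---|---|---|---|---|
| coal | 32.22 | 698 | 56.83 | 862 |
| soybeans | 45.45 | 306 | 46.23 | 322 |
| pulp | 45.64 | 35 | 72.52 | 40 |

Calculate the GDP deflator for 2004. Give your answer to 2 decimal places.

150.96

Nominal GDP 2004 = 56.83·862 + 46.23·322 + 72.52·40 = 66774.32.
Real GDP 2004 (at 1994 prices) = 32.22·862 + 45.45·322 + 45.64·40 = 44234.14.
Deflator = Nominal/Real × 100 = 66774.32/44234.14 × 100 = 150.957.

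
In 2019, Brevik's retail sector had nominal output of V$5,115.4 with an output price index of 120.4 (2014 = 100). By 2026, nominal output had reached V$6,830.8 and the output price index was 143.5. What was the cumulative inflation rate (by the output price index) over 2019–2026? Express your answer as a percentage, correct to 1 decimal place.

Price-level change = 143.5 / 120.4 − 1 = 0.1919.

19.2%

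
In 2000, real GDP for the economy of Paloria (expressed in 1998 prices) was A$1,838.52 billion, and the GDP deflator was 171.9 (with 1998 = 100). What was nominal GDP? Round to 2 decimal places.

A$3,160.42 billion

Nominal GDP = Real × (GDP deflator/100) = 1838.52 × 1.719 = 3160.42.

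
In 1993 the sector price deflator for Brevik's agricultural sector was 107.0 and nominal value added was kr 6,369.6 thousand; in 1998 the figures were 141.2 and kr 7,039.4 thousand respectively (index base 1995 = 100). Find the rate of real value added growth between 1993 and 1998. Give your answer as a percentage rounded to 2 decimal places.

-16.25%

Deflate each year: 1993 → 6369.6/1.070 = 5952.90; 1998 → 7039.4/1.412 = 4985.41.
So real value added changed by 4985.41/5952.90 − 1 = -0.1625, i.e. -16.25%.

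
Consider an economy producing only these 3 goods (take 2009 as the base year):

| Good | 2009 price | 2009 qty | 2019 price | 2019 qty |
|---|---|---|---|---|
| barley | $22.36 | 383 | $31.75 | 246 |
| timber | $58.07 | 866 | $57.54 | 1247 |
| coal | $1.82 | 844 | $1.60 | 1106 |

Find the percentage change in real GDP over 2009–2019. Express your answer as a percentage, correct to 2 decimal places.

32.35%

Real GDP 2009 = Nominal GDP 2009 = 22.36·383 + 58.07·866 + 1.82·844 = 60388.58.
Real GDP 2019 (at 2009 prices) = 22.36·246 + 58.07·1247 + 1.82·1106 = 79926.77.
Real growth = 79926.77/60388.58 − 1 = 0.3235.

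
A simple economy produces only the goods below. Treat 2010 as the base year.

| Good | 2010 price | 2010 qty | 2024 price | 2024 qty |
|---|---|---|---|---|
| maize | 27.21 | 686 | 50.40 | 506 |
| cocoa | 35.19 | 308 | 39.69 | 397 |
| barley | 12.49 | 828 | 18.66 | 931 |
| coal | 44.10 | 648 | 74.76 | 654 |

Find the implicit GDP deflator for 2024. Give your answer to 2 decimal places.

157.64

Nominal GDP 2024 = 50.40·506 + 39.69·397 + 18.66·931 + 74.76·654 = 107524.83.
Real GDP 2024 (at 2010 prices) = 27.21·506 + 35.19·397 + 12.49·931 + 44.10·654 = 68208.28.
Deflator = Nominal/Real × 100 = 107524.83/68208.28 × 100 = 157.642.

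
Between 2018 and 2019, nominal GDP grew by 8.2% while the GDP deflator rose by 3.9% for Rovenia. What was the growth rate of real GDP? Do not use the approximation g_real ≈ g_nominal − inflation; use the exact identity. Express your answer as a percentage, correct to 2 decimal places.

4.14%

(1 + g_nom) = (1 + g_real)(1 + π), so g_real = 1.0820 / 1.0390 − 1 = 0.04139.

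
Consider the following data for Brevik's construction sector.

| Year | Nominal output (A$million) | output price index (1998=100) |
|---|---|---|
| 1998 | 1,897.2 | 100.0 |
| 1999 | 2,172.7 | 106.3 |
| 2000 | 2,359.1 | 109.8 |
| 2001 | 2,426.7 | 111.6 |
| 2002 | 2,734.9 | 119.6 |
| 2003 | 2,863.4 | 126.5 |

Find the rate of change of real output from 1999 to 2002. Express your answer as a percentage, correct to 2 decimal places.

11.88%

Real output 1999 = 2172.7/1.063 = 2043.93.
Real output 2002 = 2734.9/1.196 = 2286.71.
Change = 2286.71/2043.93 − 1 = 0.1188.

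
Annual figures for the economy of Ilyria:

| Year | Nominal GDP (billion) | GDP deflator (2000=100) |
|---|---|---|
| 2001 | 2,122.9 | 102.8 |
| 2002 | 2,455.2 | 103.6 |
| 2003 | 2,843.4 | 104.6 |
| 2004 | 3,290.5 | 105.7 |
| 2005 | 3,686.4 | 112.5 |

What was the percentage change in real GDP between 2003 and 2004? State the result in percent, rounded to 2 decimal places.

14.52%

Real GDP 2003 = 2843.4/1.046 = 2718.36.
Real GDP 2004 = 3290.5/1.057 = 3113.06.
Change = 3113.06/2718.36 − 1 = 0.1452.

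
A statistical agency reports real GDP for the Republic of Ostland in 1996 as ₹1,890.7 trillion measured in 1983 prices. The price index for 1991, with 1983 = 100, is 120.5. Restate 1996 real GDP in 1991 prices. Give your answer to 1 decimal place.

Real GDP in 1991 prices = Real GDP in 1983 prices × (P_1991/P_1983) = 1890.7 × 1.205 = 2278.29.

₹2,278.3 trillion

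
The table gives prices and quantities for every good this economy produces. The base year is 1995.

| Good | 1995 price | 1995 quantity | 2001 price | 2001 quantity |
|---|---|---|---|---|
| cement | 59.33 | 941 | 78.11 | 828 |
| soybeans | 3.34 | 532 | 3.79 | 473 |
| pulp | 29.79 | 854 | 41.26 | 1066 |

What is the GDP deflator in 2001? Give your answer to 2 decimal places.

133.94

Nominal GDP 2001 = 78.11·828 + 3.79·473 + 41.26·1066 = 110450.91.
Real GDP 2001 (at 1995 prices) = 59.33·828 + 3.34·473 + 29.79·1066 = 82461.20.
Deflator = Nominal/Real × 100 = 110450.91/82461.20 × 100 = 133.943.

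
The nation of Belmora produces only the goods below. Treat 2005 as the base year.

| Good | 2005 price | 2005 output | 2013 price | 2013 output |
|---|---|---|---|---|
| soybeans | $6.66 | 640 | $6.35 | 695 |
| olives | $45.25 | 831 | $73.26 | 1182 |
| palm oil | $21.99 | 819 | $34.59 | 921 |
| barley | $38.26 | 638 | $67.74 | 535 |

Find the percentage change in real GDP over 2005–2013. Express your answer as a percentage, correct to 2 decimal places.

Real GDP 2005 = Nominal GDP 2005 = 6.66·640 + 45.25·831 + 21.99·819 + 38.26·638 = 84284.84.
Real GDP 2013 (at 2005 prices) = 6.66·695 + 45.25·1182 + 21.99·921 + 38.26·535 = 98836.09.
Real growth = 98836.09/84284.84 − 1 = 0.1726.

17.26%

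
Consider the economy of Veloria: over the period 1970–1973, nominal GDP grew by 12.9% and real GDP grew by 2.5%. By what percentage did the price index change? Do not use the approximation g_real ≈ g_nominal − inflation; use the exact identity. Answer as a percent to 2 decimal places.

(1 + g_nom) = (1 + g_real)(1 + π), so π = 1.1290 / 1.0250 − 1 = 0.10146.

10.15%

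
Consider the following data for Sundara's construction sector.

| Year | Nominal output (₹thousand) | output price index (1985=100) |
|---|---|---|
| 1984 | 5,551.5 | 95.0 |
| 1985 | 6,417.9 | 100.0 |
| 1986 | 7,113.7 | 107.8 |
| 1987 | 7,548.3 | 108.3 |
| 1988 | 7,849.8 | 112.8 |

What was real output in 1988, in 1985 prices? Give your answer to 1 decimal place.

₹6,959.0 thousand

Real output 1988 = 7849.8 / 1.128 = 6959.04.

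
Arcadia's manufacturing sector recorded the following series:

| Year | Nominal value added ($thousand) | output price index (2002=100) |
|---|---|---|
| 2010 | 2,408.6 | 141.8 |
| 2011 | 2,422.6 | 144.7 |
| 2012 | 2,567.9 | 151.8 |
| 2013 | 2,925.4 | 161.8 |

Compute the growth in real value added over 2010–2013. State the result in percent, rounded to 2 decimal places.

Real value added 2010 = 2408.6/1.418 = 1698.59.
Real value added 2013 = 2925.4/1.618 = 1808.03.
Change = 1808.03/1698.59 − 1 = 0.0644.

6.44%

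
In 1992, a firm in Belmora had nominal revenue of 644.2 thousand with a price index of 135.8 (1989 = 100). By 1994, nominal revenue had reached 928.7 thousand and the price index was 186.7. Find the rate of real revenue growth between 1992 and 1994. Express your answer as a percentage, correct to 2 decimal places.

Deflate each year: 1992 → 644.2/1.358 = 474.37; 1994 → 928.7/1.867 = 497.43.
So real revenue changed by 497.43/474.37 − 1 = 0.0486, i.e. 4.86%.

4.86%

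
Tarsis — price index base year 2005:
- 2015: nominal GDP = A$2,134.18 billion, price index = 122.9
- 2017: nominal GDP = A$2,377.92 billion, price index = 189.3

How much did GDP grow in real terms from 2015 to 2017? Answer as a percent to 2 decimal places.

-27.66%

Deflate each year: 2015 → 2134.18/1.229 = 1736.52; 2017 → 2377.92/1.893 = 1256.16.
So real GDP changed by 1256.16/1736.52 − 1 = -0.2766, i.e. -27.66%.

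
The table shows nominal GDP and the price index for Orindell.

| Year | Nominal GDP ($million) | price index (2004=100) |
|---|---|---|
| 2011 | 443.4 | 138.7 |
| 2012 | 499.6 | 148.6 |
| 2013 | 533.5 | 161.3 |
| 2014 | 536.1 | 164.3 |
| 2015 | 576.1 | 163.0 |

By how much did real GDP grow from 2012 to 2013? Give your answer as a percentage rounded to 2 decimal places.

-1.62%

Real GDP 2012 = 499.6/1.486 = 336.20.
Real GDP 2013 = 533.5/1.613 = 330.75.
Change = 330.75/336.20 − 1 = -0.0162.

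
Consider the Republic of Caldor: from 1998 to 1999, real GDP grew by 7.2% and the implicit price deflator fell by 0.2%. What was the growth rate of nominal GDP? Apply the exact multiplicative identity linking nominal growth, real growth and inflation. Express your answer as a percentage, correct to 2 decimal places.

6.99%

(1 + g_nom) = (1 + g_real)(1 + π) = 1.0720 × 0.9980 = 1.06986.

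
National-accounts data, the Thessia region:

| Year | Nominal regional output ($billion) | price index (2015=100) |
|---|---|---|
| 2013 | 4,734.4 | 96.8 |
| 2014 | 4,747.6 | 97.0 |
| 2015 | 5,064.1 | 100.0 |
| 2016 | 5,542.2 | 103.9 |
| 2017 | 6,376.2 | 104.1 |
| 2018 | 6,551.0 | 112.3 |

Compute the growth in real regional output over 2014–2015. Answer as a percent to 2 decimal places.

3.47%

Real regional output 2014 = 4747.6/0.970 = 4894.43.
Real regional output 2015 = 5064.1/1.000 = 5064.10.
Change = 5064.10/4894.43 − 1 = 0.0347.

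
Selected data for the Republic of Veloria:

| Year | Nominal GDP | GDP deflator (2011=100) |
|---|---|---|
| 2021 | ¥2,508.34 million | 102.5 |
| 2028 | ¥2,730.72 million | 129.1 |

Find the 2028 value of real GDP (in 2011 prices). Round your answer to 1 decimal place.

¥2,115.2 million

Real GDP = Nominal / (GDP deflator/100) = 2730.72 / 1.291 = 2115.20.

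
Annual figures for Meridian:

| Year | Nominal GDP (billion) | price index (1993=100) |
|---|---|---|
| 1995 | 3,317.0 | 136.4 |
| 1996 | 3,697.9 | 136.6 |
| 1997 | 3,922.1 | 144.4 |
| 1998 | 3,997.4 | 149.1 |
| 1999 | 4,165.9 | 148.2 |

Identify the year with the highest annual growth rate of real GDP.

1996

1996: real = 3697.9/1.366 = 2707.10; growth vs 1995 (2431.82) = 11.32%.
1997: real = 3922.1/1.444 = 2716.14; growth vs 1996 (2707.10) = 0.33%.
1998: real = 3997.4/1.491 = 2681.02; growth vs 1997 (2716.14) = -1.29%.
1999: real = 4165.9/1.482 = 2811.00; growth vs 1998 (2681.02) = 4.85%.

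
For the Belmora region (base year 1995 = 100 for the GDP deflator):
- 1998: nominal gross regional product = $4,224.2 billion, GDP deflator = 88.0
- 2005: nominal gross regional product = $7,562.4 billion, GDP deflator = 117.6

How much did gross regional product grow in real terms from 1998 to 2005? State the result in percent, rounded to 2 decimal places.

33.96%

Real gross regional product 1998 = 4224.2 / 0.880 = 4800.23.
Real gross regional product 2005 = 7562.4 / 1.176 = 6430.61.
Real growth = 6430.61 / 4800.23 − 1 = 0.3396.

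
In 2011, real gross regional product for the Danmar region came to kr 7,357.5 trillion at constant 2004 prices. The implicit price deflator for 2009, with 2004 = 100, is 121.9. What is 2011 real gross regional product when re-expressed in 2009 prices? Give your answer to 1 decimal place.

kr 8,968.8 trillion

Real gross regional product in 2009 prices = Real gross regional product in 2004 prices × (P_2009/P_2004) = 7357.5 × 1.219 = 8968.79.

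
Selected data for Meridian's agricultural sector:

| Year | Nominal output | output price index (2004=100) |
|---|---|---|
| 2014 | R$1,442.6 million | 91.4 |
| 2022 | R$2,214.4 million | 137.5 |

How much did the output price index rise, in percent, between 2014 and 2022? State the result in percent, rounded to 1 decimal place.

Price-level change = 137.5 / 91.4 − 1 = 0.5044.

50.4%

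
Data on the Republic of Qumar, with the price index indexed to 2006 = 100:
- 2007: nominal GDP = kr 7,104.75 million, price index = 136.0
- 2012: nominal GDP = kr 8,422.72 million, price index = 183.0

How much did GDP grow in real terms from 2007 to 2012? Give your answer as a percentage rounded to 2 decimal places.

Deflate each year: 2007 → 7104.75/1.360 = 5224.08; 2012 → 8422.72/1.830 = 4602.58.
So real GDP changed by 4602.58/5224.08 − 1 = -0.1190, i.e. -11.90%.

-11.90%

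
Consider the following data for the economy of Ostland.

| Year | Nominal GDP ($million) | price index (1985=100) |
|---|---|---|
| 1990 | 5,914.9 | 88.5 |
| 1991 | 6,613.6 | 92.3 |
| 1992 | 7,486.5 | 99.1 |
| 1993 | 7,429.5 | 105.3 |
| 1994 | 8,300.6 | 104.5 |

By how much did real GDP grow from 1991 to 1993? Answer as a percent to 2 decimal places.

Real GDP 1991 = 6613.6/0.923 = 7165.33.
Real GDP 1993 = 7429.5/1.053 = 7055.56.
Change = 7055.56/7165.33 − 1 = -0.0153.

-1.53%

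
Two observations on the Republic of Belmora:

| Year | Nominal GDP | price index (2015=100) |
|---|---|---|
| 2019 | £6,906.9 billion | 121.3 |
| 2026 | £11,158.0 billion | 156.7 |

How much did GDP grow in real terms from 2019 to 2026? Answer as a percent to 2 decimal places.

Deflate each year: 2019 → 6906.9/1.213 = 5694.06; 2026 → 11158.0/1.567 = 7120.61.
So real GDP changed by 7120.61/5694.06 − 1 = 0.2505, i.e. 25.05%.

25.05%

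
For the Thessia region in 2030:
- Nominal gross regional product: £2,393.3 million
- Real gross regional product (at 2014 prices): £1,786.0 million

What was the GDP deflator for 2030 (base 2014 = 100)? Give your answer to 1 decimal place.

134.0

GDP deflator = (Nominal / Real) × 100 = 2393.3 / 1786.0 × 100 = 134.00.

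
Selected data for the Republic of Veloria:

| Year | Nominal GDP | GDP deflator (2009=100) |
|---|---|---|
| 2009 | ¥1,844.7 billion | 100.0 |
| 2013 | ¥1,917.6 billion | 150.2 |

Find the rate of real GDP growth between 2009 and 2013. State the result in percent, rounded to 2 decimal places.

-30.79%

Deflate each year: 2009 → 1844.7/1.000 = 1844.70; 2013 → 1917.6/1.502 = 1276.70.
So real GDP changed by 1276.70/1844.70 − 1 = -0.3079, i.e. -30.79%.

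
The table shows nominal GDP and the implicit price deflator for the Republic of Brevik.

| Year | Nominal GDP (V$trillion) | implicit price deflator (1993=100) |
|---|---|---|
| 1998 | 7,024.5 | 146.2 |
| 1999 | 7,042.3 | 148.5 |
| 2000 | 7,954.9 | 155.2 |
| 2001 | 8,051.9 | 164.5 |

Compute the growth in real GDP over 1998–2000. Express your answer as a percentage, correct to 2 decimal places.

Real GDP 1998 = 7024.5/1.462 = 4804.72.
Real GDP 2000 = 7954.9/1.552 = 5125.58.
Change = 5125.58/4804.72 − 1 = 0.0668.

6.68%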